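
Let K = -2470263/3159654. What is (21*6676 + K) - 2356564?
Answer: -2334319495645/1053218 ≈ -2.2164e+6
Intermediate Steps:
K = -823421/1053218 (K = -2470263*1/3159654 = -823421/1053218 ≈ -0.78181)
(21*6676 + K) - 2356564 = (21*6676 - 823421/1053218) - 2356564 = (140196 - 823421/1053218) - 2356564 = 147656127307/1053218 - 2356564 = -2334319495645/1053218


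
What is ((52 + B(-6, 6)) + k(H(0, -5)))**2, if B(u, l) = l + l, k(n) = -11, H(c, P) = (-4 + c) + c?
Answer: 2809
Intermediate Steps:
H(c, P) = -4 + 2*c
B(u, l) = 2*l
((52 + B(-6, 6)) + k(H(0, -5)))**2 = ((52 + 2*6) - 11)**2 = ((52 + 12) - 11)**2 = (64 - 11)**2 = 53**2 = 2809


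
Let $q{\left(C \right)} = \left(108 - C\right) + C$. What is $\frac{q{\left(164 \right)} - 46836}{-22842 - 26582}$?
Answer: $\frac{5841}{6178} \approx 0.94545$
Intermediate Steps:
$q{\left(C \right)} = 108$
$\frac{q{\left(164 \right)} - 46836}{-22842 - 26582} = \frac{108 - 46836}{-22842 - 26582} = - \frac{46728}{-49424} = \left(-46728\right) \left(- \frac{1}{49424}\right) = \frac{5841}{6178}$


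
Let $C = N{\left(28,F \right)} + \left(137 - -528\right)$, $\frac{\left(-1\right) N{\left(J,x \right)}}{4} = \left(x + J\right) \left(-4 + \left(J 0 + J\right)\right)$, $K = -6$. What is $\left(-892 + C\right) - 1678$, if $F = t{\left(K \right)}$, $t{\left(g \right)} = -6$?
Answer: $-4017$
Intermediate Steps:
$F = -6$
$N{\left(J,x \right)} = - 4 \left(-4 + J\right) \left(J + x\right)$ ($N{\left(J,x \right)} = - 4 \left(x + J\right) \left(-4 + \left(J 0 + J\right)\right) = - 4 \left(J + x\right) \left(-4 + \left(0 + J\right)\right) = - 4 \left(J + x\right) \left(-4 + J\right) = - 4 \left(-4 + J\right) \left(J + x\right)$)
$C = -1447$ ($C = \left(- 4 \cdot 28^{2} + 16 \cdot 28 + 16 \left(-6\right) - 112 \left(-6\right)\right) + \left(137 - -528\right) = \left(\left(-4\right) 784 + 448 - 96 + 672\right) + \left(137 + 528\right) = \left(-3136 + 448 - 96 + 672\right) + 665 = -2112 + 665 = -1447$)
$\left(-892 + C\right) - 1678 = \left(-892 - 1447\right) - 1678 = -2339 - 1678 = -4017$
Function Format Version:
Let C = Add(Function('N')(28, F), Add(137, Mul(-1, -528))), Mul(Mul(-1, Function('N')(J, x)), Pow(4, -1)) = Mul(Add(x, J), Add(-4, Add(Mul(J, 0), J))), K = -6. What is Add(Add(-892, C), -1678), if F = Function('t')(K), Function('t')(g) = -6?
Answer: -4017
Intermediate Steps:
F = -6
Function('N')(J, x) = Mul(-4, Add(-4, J), Add(J, x)) (Function('N')(J, x) = Mul(-4, Mul(Add(x, J), Add(-4, Add(Mul(J, 0), J)))) = Mul(-4, Mul(Add(J, x), Add(-4, Add(0, J)))) = Mul(-4, Mul(Add(J, x), Add(-4, J))) = Mul(-4, Mul(Add(-4, J), Add(J, x))) = Mul(-4, Add(-4, J), Add(J, x)))
C = -1447 (C = Add(Add(Mul(-4, Pow(28, 2)), Mul(16, 28), Mul(16, -6), Mul(-4, 28, -6)), Add(137, Mul(-1, -528))) = Add(Add(Mul(-4, 784), 448, -96, 672), Add(137, 528)) = Add(Add(-3136, 448, -96, 672), 665) = Add(-2112, 665) = -1447)
Add(Add(-892, C), -1678) = Add(Add(-892, -1447), -1678) = Add(-2339, -1678) = -4017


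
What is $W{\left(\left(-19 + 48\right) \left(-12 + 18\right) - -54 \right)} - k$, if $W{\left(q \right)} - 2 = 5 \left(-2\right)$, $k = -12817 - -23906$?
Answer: $-11097$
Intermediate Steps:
$k = 11089$ ($k = -12817 + 23906 = 11089$)
$W{\left(q \right)} = -8$ ($W{\left(q \right)} = 2 + 5 \left(-2\right) = 2 - 10 = -8$)
$W{\left(\left(-19 + 48\right) \left(-12 + 18\right) - -54 \right)} - k = -8 - 11089 = -11097$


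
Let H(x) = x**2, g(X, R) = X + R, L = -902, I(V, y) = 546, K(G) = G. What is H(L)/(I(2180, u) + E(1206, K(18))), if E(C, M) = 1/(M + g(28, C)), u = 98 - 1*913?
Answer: 24844688/16673 ≈ 1490.1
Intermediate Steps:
u = -815 (u = 98 - 913 = -815)
g(X, R) = R + X
E(C, M) = 1/(28 + C + M) (E(C, M) = 1/(M + (C + 28)) = 1/(M + (28 + C)) = 1/(28 + C + M))
H(L)/(I(2180, u) + E(1206, K(18))) = (-902)**2/(546 + 1/(28 + 1206 + 18)) = 813604/(546 + 1/1252) = 813604/(683593/1252) = 813604*(1252/683593) = 24844688/16673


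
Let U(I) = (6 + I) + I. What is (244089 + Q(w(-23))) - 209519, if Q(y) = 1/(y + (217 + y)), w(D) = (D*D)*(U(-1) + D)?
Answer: 687424449/19885 ≈ 34570.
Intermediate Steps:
U(I) = 6 + 2*I
w(D) = D²*(4 + D) (w(D) = (D*D)*((6 + 2*(-1)) + D) = D²*((6 - 2) + D) = D²*(4 + D))
Q(y) = 1/(217 + 2*y)
(244089 + Q(w(-23))) - 209519 = (244089 + 1/(217 + 2*((-23)²*(4 - 23)))) - 209519 = (244089 + 1/(217 + 2*(529*(-19)))) - 209519 = (244089 + 1/(217 + 2*(-10051))) - 209519 = (244089 + 1/(217 - 20102)) - 209519 = (244089 + 1/(-19885)) - 209519 = (244089 - 1/19885) - 209519 = 4853709764/19885 - 209519 = 687424449/19885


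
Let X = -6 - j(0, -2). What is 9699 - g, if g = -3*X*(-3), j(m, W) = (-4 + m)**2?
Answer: 9897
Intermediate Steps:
X = -22 (X = -6 - (-4 + 0)**2 = -6 - 1*(-4)**2 = -6 - 1*16 = -6 - 16 = -22)
g = -198 (g = -3*(-22)*(-3) = 66*(-3) = -198)
9699 - g = 9699 - 1*(-198) = 9699 + 198 = 9897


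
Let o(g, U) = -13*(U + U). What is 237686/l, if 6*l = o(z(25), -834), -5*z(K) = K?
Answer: 118843/1807 ≈ 65.768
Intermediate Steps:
z(K) = -K/5
o(g, U) = -26*U
l = 3614 (l = (-26*(-834))/6 = (⅙)*21684 = 3614)
237686/l = 237686/3614 = 237686*(1/3614) = 118843/1807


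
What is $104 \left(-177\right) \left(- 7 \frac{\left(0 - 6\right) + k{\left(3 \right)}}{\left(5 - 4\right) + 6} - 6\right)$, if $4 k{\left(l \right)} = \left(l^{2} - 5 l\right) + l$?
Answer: $-13806$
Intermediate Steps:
$k{\left(l \right)} = - l + \frac{l^{2}}{4}$ ($k{\left(l \right)} = \frac{\left(l^{2} - 5 l\right) + l}{4} = \frac{l^{2} - 4 l}{4} = - l + \frac{l^{2}}{4}$)
$104 \left(-177\right) \left(- 7 \frac{\left(0 - 6\right) + k{\left(3 \right)}}{\left(5 - 4\right) + 6} - 6\right) = 104 \left(-177\right) \left(- 7 \frac{\left(0 - 6\right) + \frac{1}{4} \cdot 3 \left(-4 + 3\right)}{\left(5 - 4\right) + 6} - 6\right) = - 18408 \left(- 7 \frac{\left(0 - 6\right) + \frac{1}{4} \cdot 3 \left(-1\right)}{\left(5 - 4\right) + 6} - 6\right) = - 18408 \left(- 7 \frac{-6 - \frac{3}{4}}{1 + 6} - 6\right) = - 18408 \left(- 7 \left(- \frac{27}{4 \cdot 7}\right) - 6\right) = - 18408 \left(- 7 \left(\left(- \frac{27}{4}\right) \frac{1}{7}\right) - 6\right) = - 18408 \left(\left(-7\right) \left(- \frac{27}{28}\right) - 6\right) = - 18408 \left(\frac{27}{4} - 6\right) = \left(-18408\right) \frac{3}{4} = -13806$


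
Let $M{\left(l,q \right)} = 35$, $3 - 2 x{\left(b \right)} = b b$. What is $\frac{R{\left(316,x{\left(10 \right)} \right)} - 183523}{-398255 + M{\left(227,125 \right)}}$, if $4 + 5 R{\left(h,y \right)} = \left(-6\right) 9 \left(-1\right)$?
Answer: $\frac{61171}{132740} \approx 0.46083$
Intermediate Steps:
$x{\left(b \right)} = \frac{3}{2} - \frac{b^{2}}{2}$ ($x{\left(b \right)} = \frac{3}{2} - \frac{b b}{2} = \frac{3}{2} - \frac{b^{2}}{2}$)
$R{\left(h,y \right)} = 10$ ($R{\left(h,y \right)} = - \frac{4}{5} + \frac{\left(-6\right) 9 \left(-1\right)}{5} = - \frac{4}{5} + \frac{\left(-54\right) \left(-1\right)}{5} = - \frac{4}{5} + \frac{1}{5} \cdot 54 = - \frac{4}{5} + \frac{54}{5} = 10$)
$\frac{R{\left(316,x{\left(10 \right)} \right)} - 183523}{-398255 + M{\left(227,125 \right)}} = \frac{10 - 183523}{-398255 + 35} = - \frac{183513}{-398220} = \left(-183513\right) \left(- \frac{1}{398220}\right) = \frac{61171}{132740}$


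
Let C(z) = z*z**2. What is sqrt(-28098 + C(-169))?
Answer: I*sqrt(4854907) ≈ 2203.4*I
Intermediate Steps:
C(z) = z**3
sqrt(-28098 + C(-169)) = sqrt(-28098 + (-169)**3) = sqrt(-28098 - 4826809) = sqrt(-4854907) = I*sqrt(4854907)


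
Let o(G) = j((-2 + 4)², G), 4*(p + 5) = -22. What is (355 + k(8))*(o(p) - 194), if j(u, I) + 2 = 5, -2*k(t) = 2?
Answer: -67614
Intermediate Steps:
k(t) = -1 (k(t) = -½*2 = -1)
j(u, I) = 3 (j(u, I) = -2 + 5 = 3)
p = -21/2 (p = -5 + (¼)*(-22) = -5 - 11/2 = -21/2 ≈ -10.500)
o(G) = 3
(355 + k(8))*(o(p) - 194) = (355 - 1)*(3 - 194) = 354*(-191) = -67614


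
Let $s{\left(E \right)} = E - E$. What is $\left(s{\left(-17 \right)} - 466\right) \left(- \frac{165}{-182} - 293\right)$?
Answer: $\frac{12386513}{91} \approx 1.3612 \cdot 10^{5}$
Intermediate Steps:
$s{\left(E \right)} = 0$
$\left(s{\left(-17 \right)} - 466\right) \left(- \frac{165}{-182} - 293\right) = \left(0 - 466\right) \left(- \frac{165}{-182} - 293\right) = - 466 \left(\left(-165\right) \left(- \frac{1}{182}\right) - 293\right) = - 466 \left(\frac{165}{182} - 293\right) = \left(-466\right) \left(- \frac{53161}{182}\right) = \frac{12386513}{91}$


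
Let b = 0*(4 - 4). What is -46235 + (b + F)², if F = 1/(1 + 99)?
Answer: -462349999/10000 ≈ -46235.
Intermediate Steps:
b = 0 (b = 0*0 = 0)
F = 1/100 ≈ 0.010000
-46235 + (b + F)² = -46235 + (0 + 1/100)² = -46235 + (1/100)² = -46235 + 1/10000 = -462349999/10000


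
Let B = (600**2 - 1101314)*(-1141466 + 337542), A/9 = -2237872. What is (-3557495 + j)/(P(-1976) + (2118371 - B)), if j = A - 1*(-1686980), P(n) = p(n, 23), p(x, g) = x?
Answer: 22011363/595957999741 ≈ 3.6934e-5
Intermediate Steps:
A = -20140848 (A = 9*(-2237872) = -20140848)
B = 595960116136 (B = (360000 - 1101314)*(-803924) = -741314*(-803924) = 595960116136)
P(n) = n
j = -18453868 (j = -20140848 - 1*(-1686980) = -20140848 + 1686980 = -18453868)
(-3557495 + j)/(P(-1976) + (2118371 - B)) = (-3557495 - 18453868)/(-1976 + (2118371 - 1*595960116136)) = -22011363/(-1976 + (2118371 - 595960116136)) = -22011363/(-1976 - 595957997765) = -22011363/(-595957999741) = -22011363*(-1/595957999741) = 22011363/595957999741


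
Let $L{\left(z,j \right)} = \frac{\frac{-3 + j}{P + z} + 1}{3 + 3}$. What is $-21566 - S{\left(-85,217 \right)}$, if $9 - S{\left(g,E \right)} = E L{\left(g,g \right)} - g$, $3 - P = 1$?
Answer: $- \frac{3554971}{166} \approx -21416.0$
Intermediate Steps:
$P = 2$ ($P = 3 - 1 = 2$)
$L{\left(z,j \right)} = \frac{1}{6} + \frac{-3 + j}{6 \left(2 + z\right)}$ ($L{\left(z,j \right)} = \frac{\frac{-3 + j}{2 + z} + 1}{3 + 3} = \frac{\frac{-3 + j}{2 + z} + 1}{6} = \left(1 + \frac{-3 + j}{2 + z}\right) \frac{1}{6} = \frac{1}{6} + \frac{-3 + j}{6 \left(2 + z\right)}$)
$S{\left(g,E \right)} = 9 + g - \frac{E \left(-1 + 2 g\right)}{6 \left(2 + g\right)}$ ($S{\left(g,E \right)} = 9 - \left(E \frac{-1 + g + g}{6 \left(2 + g\right)} - g\right) = 9 - \left(E \frac{-1 + 2 g}{6 \left(2 + g\right)} - g\right) = 9 - \left(\frac{E \left(-1 + 2 g\right)}{6 \left(2 + g\right)} - g\right) = 9 - \left(- g + \frac{E \left(-1 + 2 g\right)}{6 \left(2 + g\right)}\right) = 9 + g - \frac{E \left(-1 + 2 g\right)}{6 \left(2 + g\right)}$)
$-21566 - S{\left(-85,217 \right)} = -21566 - \frac{\left(2 - 85\right) \left(9 - 85\right) - \frac{217 \left(-1 + 2 \left(-85\right)\right)}{6}}{2 - 85} = -21566 - \frac{\left(-83\right) \left(-76\right) - \frac{217 \left(-1 - 170\right)}{6}}{-83} = -21566 - - \frac{6308 - \frac{217}{6} \left(-171\right)}{83} = -21566 - - \frac{6308 + \frac{12369}{2}}{83} = -21566 - \left(- \frac{1}{83}\right) \frac{24985}{2} = -21566 - - \frac{24985}{166} = -21566 + \frac{24985}{166} = - \frac{3554971}{166}$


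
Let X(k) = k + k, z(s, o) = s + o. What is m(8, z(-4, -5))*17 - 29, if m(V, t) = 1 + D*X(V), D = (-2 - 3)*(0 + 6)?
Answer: -8172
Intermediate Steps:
z(s, o) = o + s
X(k) = 2*k
D = -30 (D = -5*6 = -30)
m(V, t) = 1 - 60*V
m(8, z(-4, -5))*17 - 29 = (1 - 60*8)*17 - 29 = (1 - 480)*17 - 29 = -479*17 - 29 = -8143 - 29 = -8172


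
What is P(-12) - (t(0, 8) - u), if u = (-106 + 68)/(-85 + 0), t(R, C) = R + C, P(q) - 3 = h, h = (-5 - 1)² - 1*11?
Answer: 1738/85 ≈ 20.447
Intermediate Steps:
h = 25 (h = (-6)² - 11 = 36 - 11 = 25)
P(q) = 28 (P(q) = 3 + 25 = 28)
t(R, C) = C + R
u = 38/85 (u = -38/(-85) = -38*(-1/85) = 38/85 ≈ 0.44706)
P(-12) - (t(0, 8) - u) = 28 - ((8 + 0) - 1*38/85) = 28 - (8 - 38/85) = 28 - 1*642/85 = 28 - 642/85 = 1738/85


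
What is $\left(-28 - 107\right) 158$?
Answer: $-21330$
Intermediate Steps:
$\left(-28 - 107\right) 158 = \left(-135\right) 158 = -21330$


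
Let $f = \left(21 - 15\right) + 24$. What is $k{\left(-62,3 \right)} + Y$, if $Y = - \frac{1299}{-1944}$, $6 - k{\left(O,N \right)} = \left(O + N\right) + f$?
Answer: $\frac{23113}{648} \approx 35.668$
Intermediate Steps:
$f = 30$ ($f = 6 + 24 = 30$)
$k{\left(O,N \right)} = -24 - N - O$ ($k{\left(O,N \right)} = 6 - \left(\left(O + N\right) + 30\right) = 6 - \left(\left(N + O\right) + 30\right) = 6 - \left(30 + N + O\right) = -24 - N - O$)
$Y = \frac{433}{648}$ ($Y = \left(-1299\right) \left(- \frac{1}{1944}\right) = \frac{433}{648} \approx 0.66821$)
$k{\left(-62,3 \right)} + Y = \left(-24 - 3 - -62\right) + \frac{433}{648} = \left(-24 - 3 + 62\right) + \frac{433}{648} = 35 + \frac{433}{648} = \frac{23113}{648}$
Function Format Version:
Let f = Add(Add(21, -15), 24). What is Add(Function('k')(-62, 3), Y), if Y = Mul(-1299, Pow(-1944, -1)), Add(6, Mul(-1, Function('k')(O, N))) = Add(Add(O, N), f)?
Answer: Rational(23113, 648) ≈ 35.668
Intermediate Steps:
f = 30 (f = Add(6, 24) = 30)
Function('k')(O, N) = Add(-24, Mul(-1, N), Mul(-1, O)) (Function('k')(O, N) = Add(6, Mul(-1, Add(Add(O, N), 30))) = Add(6, Mul(-1, Add(Add(N, O), 30))) = Add(6, Mul(-1, Add(30, N, O))) = Add(6, Add(-30, Mul(-1, N), Mul(-1, O))) = Add(-24, Mul(-1, N), Mul(-1, O)))
Y = Rational(433, 648) (Y = Mul(-1299, Rational(-1, 1944)) = Rational(433, 648) ≈ 0.66821)
Add(Function('k')(-62, 3), Y) = Add(Add(-24, Mul(-1, 3), Mul(-1, -62)), Rational(433, 648)) = Add(Add(-24, -3, 62), Rational(433, 648)) = Add(35, Rational(433, 648)) = Rational(23113, 648)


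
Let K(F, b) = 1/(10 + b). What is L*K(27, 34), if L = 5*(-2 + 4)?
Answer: 5/22 ≈ 0.22727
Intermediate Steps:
L = 10 (L = 5*2 = 10)
L*K(27, 34) = 10/(10 + 34) = 10/44 = 10*(1/44) = 5/22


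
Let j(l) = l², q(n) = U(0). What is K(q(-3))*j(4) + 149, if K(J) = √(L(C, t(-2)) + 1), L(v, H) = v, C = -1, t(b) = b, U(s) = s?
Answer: 149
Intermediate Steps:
q(n) = 0
K(J) = 0 (K(J) = √(-1 + 1) = √0 = 0)
K(q(-3))*j(4) + 149 = 0*4² + 149 = 0*16 + 149 = 0 + 149 = 149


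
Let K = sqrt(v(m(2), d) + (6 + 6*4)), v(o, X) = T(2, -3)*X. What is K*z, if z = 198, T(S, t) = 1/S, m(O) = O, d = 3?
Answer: 297*sqrt(14) ≈ 1111.3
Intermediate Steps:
v(o, X) = X/2
K = 3*sqrt(14)/2 (K = sqrt((1/2)*3 + (6 + 6*4)) = sqrt(3/2 + (6 + 24)) = sqrt(3/2 + 30) = sqrt(63/2) = 3*sqrt(14)/2 ≈ 5.6125)
K*z = (3*sqrt(14)/2)*198 = 297*sqrt(14)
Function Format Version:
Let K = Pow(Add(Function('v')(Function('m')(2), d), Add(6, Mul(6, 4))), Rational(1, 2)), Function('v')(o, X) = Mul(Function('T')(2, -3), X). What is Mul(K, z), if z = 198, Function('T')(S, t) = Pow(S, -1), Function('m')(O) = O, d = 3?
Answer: Mul(297, Pow(14, Rational(1, 2))) ≈ 1111.3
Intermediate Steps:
Function('v')(o, X) = Mul(Rational(1, 2), X) (Function('v')(o, X) = Mul(Pow(2, -1), X) = Mul(Rational(1, 2), X))
K = Mul(Rational(3, 2), Pow(14, Rational(1, 2))) (K = Pow(Add(Mul(Rational(1, 2), 3), Add(6, Mul(6, 4))), Rational(1, 2)) = Pow(Add(Rational(3, 2), Add(6, 24)), Rational(1, 2)) = Pow(Add(Rational(3, 2), 30), Rational(1, 2)) = Pow(Rational(63, 2), Rational(1, 2)) = Mul(Rational(3, 2), Pow(14, Rational(1, 2))) ≈ 5.6125)
Mul(K, z) = Mul(Mul(Rational(3, 2), Pow(14, Rational(1, 2))), 198) = Mul(297, Pow(14, Rational(1, 2)))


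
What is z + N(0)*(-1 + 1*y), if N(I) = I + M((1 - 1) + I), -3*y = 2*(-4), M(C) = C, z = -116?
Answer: -116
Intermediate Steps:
y = 8/3 (y = -2*(-4)/3 = -⅓*(-8) = 8/3 ≈ 2.6667)
N(I) = 2*I (N(I) = I + ((1 - 1) + I) = I + (0 + I) = I + I = 2*I)
z + N(0)*(-1 + 1*y) = -116 + (2*0)*(-1 + 1*(8/3)) = -116 + 0*(-1 + 8/3) = -116 + 0*(5/3) = -116 + 0 = -116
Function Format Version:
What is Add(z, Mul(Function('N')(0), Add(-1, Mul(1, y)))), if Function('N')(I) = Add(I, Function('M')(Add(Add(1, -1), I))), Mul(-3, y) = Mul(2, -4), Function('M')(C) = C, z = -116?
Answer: -116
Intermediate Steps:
y = Rational(8, 3) (y = Mul(Rational(-1, 3), Mul(2, -4)) = Mul(Rational(-1, 3), -8) = Rational(8, 3) ≈ 2.6667)
Function('N')(I) = Mul(2, I) (Function('N')(I) = Add(I, Add(Add(1, -1), I)) = Add(I, Add(0, I)) = Add(I, I) = Mul(2, I))
Add(z, Mul(Function('N')(0), Add(-1, Mul(1, y)))) = Add(-116, Mul(Mul(2, 0), Add(-1, Mul(1, Rational(8, 3))))) = Add(-116, Mul(0, Add(-1, Rational(8, 3)))) = Add(-116, Mul(0, Rational(5, 3))) = Add(-116, 0) = -116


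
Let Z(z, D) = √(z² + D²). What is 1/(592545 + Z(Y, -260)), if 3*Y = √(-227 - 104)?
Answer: 5332905/3159985585156 - 3*√608069/3159985585156 ≈ 1.6869e-6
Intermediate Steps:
Y = I*√331/3 (Y = √(-227 - 104)/3 = √(-331)/3 = (I*√331)/3 = I*√331/3 ≈ 6.0645*I)
Z(z, D) = √(D² + z²)
1/(592545 + Z(Y, -260)) = 1/(592545 + √((-260)² + (I*√331/3)²)) = 1/(592545 + √(67600 - 331/9)) = 1/(592545 + √(608069/9)) = 1/(592545 + √608069/3)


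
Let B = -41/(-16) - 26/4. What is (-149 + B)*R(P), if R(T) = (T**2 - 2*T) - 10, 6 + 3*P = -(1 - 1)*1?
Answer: 2447/8 ≈ 305.88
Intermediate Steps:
P = -2 (P = -2 + (-(1 - 1)*1)/3 = -2 + (-1*0*1)/3 = -2 + (0*1)/3 = -2 + (1/3)*0 = -2 + 0 = -2)
B = -63/16 (B = -41*(-1/16) - 26*1/4 = 41/16 - 13/2 = -63/16 ≈ -3.9375)
R(T) = -10 + T**2 - 2*T
(-149 + B)*R(P) = (-149 - 63/16)*(-10 + (-2)**2 - 2*(-2)) = -2447*(-10 + 4 + 4)/16 = -2447/16*(-2) = 2447/8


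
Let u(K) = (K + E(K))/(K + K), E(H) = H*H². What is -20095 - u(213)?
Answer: -42780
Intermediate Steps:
E(H) = H³
u(K) = (K + K³)/(2*K) (u(K) = (K + K³)/(K + K) = (K + K³)/((2*K)) = (K + K³)*(1/(2*K)) = (K + K³)/(2*K))
-20095 - u(213) = -20095 - (½ + (½)*213²) = -20095 - (½ + (½)*45369) = -20095 - (½ + 45369/2) = -20095 - 1*22685 = -20095 - 22685 = -42780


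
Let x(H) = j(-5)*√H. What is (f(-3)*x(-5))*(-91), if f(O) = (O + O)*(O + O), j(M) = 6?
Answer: -19656*I*√5 ≈ -43952.0*I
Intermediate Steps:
x(H) = 6*√H
f(O) = 4*O² (f(O) = (2*O)*(2*O) = 4*O²)
(f(-3)*x(-5))*(-91) = ((4*(-3)²)*(6*√(-5)))*(-91) = ((4*9)*(6*(I*√5)))*(-91) = (36*(6*I*√5))*(-91) = (216*I*√5)*(-91) = -19656*I*√5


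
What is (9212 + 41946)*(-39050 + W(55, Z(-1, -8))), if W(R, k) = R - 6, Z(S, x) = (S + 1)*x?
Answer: -1995213158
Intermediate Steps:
Z(S, x) = x*(1 + S) (Z(S, x) = (1 + S)*x = x*(1 + S))
W(R, k) = -6 + R
(9212 + 41946)*(-39050 + W(55, Z(-1, -8))) = (9212 + 41946)*(-39050 + (-6 + 55)) = 51158*(-39050 + 49) = 51158*(-39001) = -1995213158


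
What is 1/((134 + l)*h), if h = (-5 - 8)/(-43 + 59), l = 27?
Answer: -16/2093 ≈ -0.0076445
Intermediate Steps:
h = -13/16 ≈ -0.81250
1/((134 + l)*h) = 1/((134 + 27)*(-13/16)) = 1/(161*(-13/16)) = 1/(-2093/16) = -16/2093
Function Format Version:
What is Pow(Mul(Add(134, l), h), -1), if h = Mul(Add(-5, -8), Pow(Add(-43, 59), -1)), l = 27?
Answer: Rational(-16, 2093) ≈ -0.0076445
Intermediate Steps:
h = Rational(-13, 16) (h = Mul(-13, Pow(16, -1)) = Mul(-13, Rational(1, 16)) = Rational(-13, 16) ≈ -0.81250)
Pow(Mul(Add(134, l), h), -1) = Pow(Mul(Add(134, 27), Rational(-13, 16)), -1) = Pow(Mul(161, Rational(-13, 16)), -1) = Pow(Rational(-2093, 16), -1) = Rational(-16, 2093)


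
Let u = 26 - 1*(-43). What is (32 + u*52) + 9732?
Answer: 13352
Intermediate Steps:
u = 69 (u = 26 + 43 = 69)
(32 + u*52) + 9732 = (32 + 69*52) + 9732 = (32 + 3588) + 9732 = 3620 + 9732 = 13352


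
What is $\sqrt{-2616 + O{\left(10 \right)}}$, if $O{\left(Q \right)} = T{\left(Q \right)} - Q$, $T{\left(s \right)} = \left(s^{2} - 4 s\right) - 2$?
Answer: $2 i \sqrt{642} \approx 50.675 i$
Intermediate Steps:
$T{\left(s \right)} = -2 + s^{2} - 4 s$
$O{\left(Q \right)} = -2 + Q^{2} - 5 Q$ ($O{\left(Q \right)} = \left(-2 + Q^{2} - 4 Q\right) - Q = -2 + Q^{2} - 5 Q$)
$\sqrt{-2616 + O{\left(10 \right)}} = \sqrt{-2616 - \left(52 - 100\right)} = \sqrt{-2616 - -48} = \sqrt{-2616 + 48} = \sqrt{-2568} = 2 i \sqrt{642}$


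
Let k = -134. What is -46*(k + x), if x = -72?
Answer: 9476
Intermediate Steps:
-46*(k + x) = -46*(-134 - 72) = -46*(-206) = 9476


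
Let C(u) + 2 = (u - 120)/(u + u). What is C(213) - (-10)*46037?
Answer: 65372287/142 ≈ 4.6037e+5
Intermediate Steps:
C(u) = -2 + (-120 + u)/(2*u) (C(u) = -2 + (u - 120)/(u + u) = -2 + (-120 + u)/((2*u)) = -2 + (-120 + u)*(1/(2*u)) = -2 + (-120 + u)/(2*u))
C(213) - (-10)*46037 = (-3/2 - 60/213) - (-10)*46037 = (-3/2 - 60*1/213) - 1*(-460370) = (-3/2 - 20/71) + 460370 = -253/142 + 460370 = 65372287/142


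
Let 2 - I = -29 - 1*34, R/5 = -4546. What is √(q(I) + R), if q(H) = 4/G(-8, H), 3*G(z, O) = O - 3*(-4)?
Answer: I*√134765246/77 ≈ 150.76*I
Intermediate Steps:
G(z, O) = 4 + O/3 (G(z, O) = (O - 3*(-4))/3 = (O + 12)/3 = (12 + O)/3 = 4 + O/3)
R = -22730 (R = 5*(-4546) = -22730)
I = 65 (I = 2 - (-29 - 1*34) = 2 - (-29 - 34) = 2 - 1*(-63) = 2 + 63 = 65)
q(H) = 4/(4 + H/3)
√(q(I) + R) = √(12/(12 + 65) - 22730) = √(12/77 - 22730) = √(-1750198/77) = I*√134765246/77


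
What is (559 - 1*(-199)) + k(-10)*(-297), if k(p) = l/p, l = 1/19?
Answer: 144317/190 ≈ 759.56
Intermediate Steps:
l = 1/19 ≈ 0.052632
k(p) = 1/(19*p)
(559 - 1*(-199)) + k(-10)*(-297) = (559 - 1*(-199)) + ((1/19)/(-10))*(-297) = (559 + 199) + ((1/19)*(-⅒))*(-297) = 758 - 1/190*(-297) = 758 + 297/190 = 144317/190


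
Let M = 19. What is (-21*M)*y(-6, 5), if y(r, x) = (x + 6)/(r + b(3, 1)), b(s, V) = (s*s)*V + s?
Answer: -1463/2 ≈ -731.50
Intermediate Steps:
b(s, V) = s + V*s² (b(s, V) = s²*V + s = V*s² + s = s + V*s²)
y(r, x) = (6 + x)/(12 + r) (y(r, x) = (x + 6)/(r + 3*(1 + 1*3)) = (6 + x)/(r + 3*(1 + 3)) = (6 + x)/(r + 3*4) = (6 + x)/(r + 12) = (6 + x)/(12 + r))
(-21*M)*y(-6, 5) = (-21*19)*((6 + 5)/(12 - 6)) = -399*11/6 = -1463/2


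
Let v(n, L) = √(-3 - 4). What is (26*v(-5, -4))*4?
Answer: 104*I*√7 ≈ 275.16*I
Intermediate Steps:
v(n, L) = I*√7 (v(n, L) = √(-7) = I*√7)
(26*v(-5, -4))*4 = (26*(I*√7))*4 = (26*I*√7)*4 = 104*I*√7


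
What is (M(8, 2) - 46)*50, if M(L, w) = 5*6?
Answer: -800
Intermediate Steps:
M(L, w) = 30
(M(8, 2) - 46)*50 = (30 - 46)*50 = -16*50 = -800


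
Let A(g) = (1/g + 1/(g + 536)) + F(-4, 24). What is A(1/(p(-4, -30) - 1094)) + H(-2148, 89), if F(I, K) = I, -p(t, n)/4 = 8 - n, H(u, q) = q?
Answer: -775378409/667855 ≈ -1161.0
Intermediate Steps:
p(t, n) = -32 + 4*n (p(t, n) = -4*(8 - n) = -32 + 4*n)
A(g) = -4 + 1/g + 1/(536 + g) (A(g) = (1/g + 1/(g + 536)) - 4 = (1/g + 1/(536 + g)) - 4 = -4 + 1/g + 1/(536 + g))
A(1/(p(-4, -30) - 1094)) + H(-2148, 89) = 2*(268 - 1071/((-32 + 4*(-30)) - 1094) - 2/((-32 + 4*(-30)) - 1094)**2)/((1/((-32 + 4*(-30)) - 1094))*(536 + 1/((-32 + 4*(-30)) - 1094))) + 89 = 2*(268 - 1071/((-32 - 120) - 1094) - 2/((-32 - 120) - 1094)**2)/((1/((-32 - 120) - 1094))*(536 + 1/((-32 - 120) - 1094))) + 89 = 2*(268 - 1071/(-152 - 1094) - 2/(-152 - 1094)**2)/((1/(-152 - 1094))*(536 + 1/(-152 - 1094))) + 89 = 2*(268 - 1071/(-1246) - 2*(1/(-1246))**2)/((1/(-1246))*(536 + 1/(-1246))) + 89 = 2*(268 - 1071*(-1/1246) - 2*(-1/1246)**2)/((-1/1246)*(536 - 1/1246)) + 89 = 2*(-1246)*(268 + 153/178 - 2*1/1552516)/(667855/1246) + 89 = 2*(-1246)*(1246/667855)*(268 + 153/178 - 1/776258) + 89 = 2*(-1246)*(1246/667855)*(104352188/388129) + 89 = -834817504/667855 + 89 = -775378409/667855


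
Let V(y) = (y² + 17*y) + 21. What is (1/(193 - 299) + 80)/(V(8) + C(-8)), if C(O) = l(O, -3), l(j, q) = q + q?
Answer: 8479/22790 ≈ 0.37205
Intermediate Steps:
l(j, q) = 2*q
C(O) = -6 (C(O) = 2*(-3) = -6)
V(y) = 21 + y² + 17*y
(1/(193 - 299) + 80)/(V(8) + C(-8)) = (1/(193 - 299) + 80)/((21 + 8² + 17*8) - 6) = (1/(-106) + 80)/((21 + 64 + 136) - 6) = (-1/106 + 80)/(221 - 6) = (8479/106)/215 = (8479/106)*(1/215) = 8479/22790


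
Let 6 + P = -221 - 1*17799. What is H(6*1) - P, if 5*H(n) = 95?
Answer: 18045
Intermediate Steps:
H(n) = 19 (H(n) = (⅕)*95 = 19)
P = -18026 (P = -6 + (-221 - 1*17799) = -6 + (-221 - 17799) = -6 - 18020 = -18026)
H(6*1) - P = 19 - 1*(-18026) = 19 + 18026 = 18045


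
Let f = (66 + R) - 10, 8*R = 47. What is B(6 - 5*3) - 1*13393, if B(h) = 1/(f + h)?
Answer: -5665231/423 ≈ -13393.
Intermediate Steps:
R = 47/8 (R = (⅛)*47 = 47/8 ≈ 5.8750)
f = 495/8 (f = (66 + 47/8) - 10 = 575/8 - 10 = 495/8 ≈ 61.875)
B(h) = 1/(495/8 + h)
B(6 - 5*3) - 1*13393 = 8/(495 + 8*(6 - 5*3)) - 1*13393 = 8/(495 + 8*(6 - 15)) - 13393 = 8/(495 + 8*(-9)) - 13393 = 8/(495 - 72) - 13393 = 8/423 - 13393 = -5665231/423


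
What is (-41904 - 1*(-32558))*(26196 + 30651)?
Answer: -531292062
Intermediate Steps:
(-41904 - 1*(-32558))*(26196 + 30651) = (-41904 + 32558)*56847 = -9346*56847 = -531292062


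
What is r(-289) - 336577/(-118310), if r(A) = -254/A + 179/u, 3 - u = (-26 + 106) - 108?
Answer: 10067260893/1059939290 ≈ 9.4980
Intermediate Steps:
u = 31 (u = 3 - ((-26 + 106) - 108) = 3 - (80 - 108) = 3 - 1*(-28) = 3 + 28 = 31)
r(A) = 179/31 - 254/A (r(A) = -254/A + 179/31 = 179/31 - 254/A)
r(-289) - 336577/(-118310) = (179/31 - 254/(-289)) - 336577/(-118310) = (179/31 - 254*(-1/289)) - 336577*(-1)/118310 = (179/31 + 254/289) - 1*(-336577/118310) = 59605/8959 + 336577/118310 = 10067260893/1059939290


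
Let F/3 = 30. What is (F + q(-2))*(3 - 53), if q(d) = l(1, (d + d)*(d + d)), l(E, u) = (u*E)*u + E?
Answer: -17350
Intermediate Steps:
F = 90 (F = 3*30 = 90)
l(E, u) = E + E*u² (l(E, u) = (E*u)*u + E = E*u² + E = E + E*u²)
q(d) = 1 + 16*d⁴ (q(d) = 1*(1 + ((d + d)*(d + d))²) = 1*(1 + ((2*d)*(2*d))²) = 1*(1 + (4*d²)²) = 1*(1 + 16*d⁴) = 1 + 16*d⁴)
(F + q(-2))*(3 - 53) = (90 + (1 + 16*(-2)⁴))*(3 - 53) = (90 + (1 + 16*16))*(-50) = (90 + (1 + 256))*(-50) = (90 + 257)*(-50) = 347*(-50) = -17350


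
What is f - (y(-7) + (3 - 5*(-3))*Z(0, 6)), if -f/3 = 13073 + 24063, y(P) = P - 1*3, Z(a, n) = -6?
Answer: -111290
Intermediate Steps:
y(P) = -3 + P (y(P) = P - 3 = -3 + P)
f = -111408 (f = -3*(13073 + 24063) = -3*37136 = -111408)
f - (y(-7) + (3 - 5*(-3))*Z(0, 6)) = -111408 - ((-3 - 7) + (3 - 5*(-3))*(-6)) = -111408 - (-10 + (3 + 15)*(-6)) = -111408 - (-10 + 18*(-6)) = -111408 - (-10 - 108) = -111408 - 1*(-118) = -111408 + 118 = -111290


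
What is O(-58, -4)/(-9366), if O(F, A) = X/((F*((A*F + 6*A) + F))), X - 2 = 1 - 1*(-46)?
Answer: 7/11640600 ≈ 6.0134e-7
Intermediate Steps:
X = 49 (X = 2 + (1 - 1*(-46)) = 2 + (1 + 46) = 2 + 47 = 49)
O(F, A) = 49/(F*(F + 6*A + A*F)) (O(F, A) = 49/((F*((A*F + 6*A) + F))) = 49/((F*((6*A + A*F) + F))) = 49/((F*(F + 6*A + A*F))) = 49*(1/(F*(F + 6*A + A*F))) = 49/(F*(F + 6*A + A*F)))
O(-58, -4)/(-9366) = (49/(-58*(-58 + 6*(-4) - 4*(-58))))/(-9366) = (49*(-1/58)/(-58 - 24 + 232))*(-1/9366) = (49*(-1/58)/150)*(-1/9366) = (49*(-1/58)*(1/150))*(-1/9366) = -49/8700*(-1/9366) = 7/11640600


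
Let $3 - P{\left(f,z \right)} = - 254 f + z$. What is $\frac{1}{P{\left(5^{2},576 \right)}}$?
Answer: $\frac{1}{5777} \approx 0.0001731$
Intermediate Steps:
$P{\left(f,z \right)} = 3 - z + 254 f$ ($P{\left(f,z \right)} = 3 - \left(- 254 f + z\right) = 3 - \left(z - 254 f\right) = 3 + \left(- z + 254 f\right) = 3 - z + 254 f$)
$\frac{1}{P{\left(5^{2},576 \right)}} = \frac{1}{3 - 576 + 254 \cdot 5^{2}} = \frac{1}{3 - 576 + 254 \cdot 25} = \frac{1}{3 - 576 + 6350} = \frac{1}{5777}$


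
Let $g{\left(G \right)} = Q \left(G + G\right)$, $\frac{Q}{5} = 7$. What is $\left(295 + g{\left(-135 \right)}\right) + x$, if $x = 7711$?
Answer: $-1444$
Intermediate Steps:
$Q = 35$ ($Q = 5 \cdot 7 = 35$)
$g{\left(G \right)} = 70 G$ ($g{\left(G \right)} = 35 \left(G + G\right) = 35 \cdot 2 G = 70 G$)
$\left(295 + g{\left(-135 \right)}\right) + x = \left(295 + 70 \left(-135\right)\right) + 7711 = \left(295 - 9450\right) + 7711 = -9155 + 7711 = -1444$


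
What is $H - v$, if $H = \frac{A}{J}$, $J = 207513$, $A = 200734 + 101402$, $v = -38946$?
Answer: $\frac{2694034478}{69171} \approx 38947.0$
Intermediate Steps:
$A = 302136$
$H = \frac{100712}{69171}$ ($H = \frac{302136}{207513} = 302136 \cdot \frac{1}{207513} = \frac{100712}{69171} \approx 1.456$)
$H - v = \frac{100712}{69171} - -38946 = \frac{100712}{69171} + 38946 = \frac{2694034478}{69171}$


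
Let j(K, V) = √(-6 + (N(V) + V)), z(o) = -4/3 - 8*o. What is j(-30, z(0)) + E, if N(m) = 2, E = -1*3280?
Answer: -3280 + 4*I*√3/3 ≈ -3280.0 + 2.3094*I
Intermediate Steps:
E = -3280
z(o) = -4/3 - 8*o (z(o) = -4*⅓ - 4*2*o = -4/3 - 4*2*o = -4/3 - 8*o)
j(K, V) = √(-4 + V) (j(K, V) = √(-6 + (2 + V)) = √(-4 + V))
j(-30, z(0)) + E = √(-4 + (-4/3 - 8*0)) - 3280 = √(-4 + (-4/3 + 0)) - 3280 = √(-4 - 4/3) - 3280 = √(-16/3) - 3280 = 4*I*√3/3 - 3280 = -3280 + 4*I*√3/3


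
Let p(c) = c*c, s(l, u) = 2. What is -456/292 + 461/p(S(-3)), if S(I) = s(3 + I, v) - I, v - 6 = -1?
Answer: 30803/1825 ≈ 16.878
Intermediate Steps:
v = 5 (v = 6 - 1 = 5)
S(I) = 2 - I
p(c) = c**2
-456/292 + 461/p(S(-3)) = -456/292 + 461/((2 - 1*(-3))**2) = -456*1/292 + 461/((2 + 3)**2) = -114/73 + 461/(5**2) = -114/73 + 461/25 = 30803/1825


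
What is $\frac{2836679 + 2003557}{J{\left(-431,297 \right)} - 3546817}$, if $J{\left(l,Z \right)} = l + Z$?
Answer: $- \frac{1613412}{1182317} \approx -1.3646$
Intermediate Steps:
$J{\left(l,Z \right)} = Z + l$
$\frac{2836679 + 2003557}{J{\left(-431,297 \right)} - 3546817} = \frac{2836679 + 2003557}{\left(297 - 431\right) - 3546817} = \frac{4840236}{-134 - 3546817} = \frac{4840236}{-3546951} = 4840236 \left(- \frac{1}{3546951}\right) = - \frac{1613412}{1182317}$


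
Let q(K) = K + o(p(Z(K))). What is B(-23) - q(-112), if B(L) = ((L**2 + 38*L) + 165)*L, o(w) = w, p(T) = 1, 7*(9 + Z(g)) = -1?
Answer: 4251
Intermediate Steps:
Z(g) = -64/7 (Z(g) = -9 + (1/7)*(-1) = -9 - 1/7 = -64/7)
B(L) = L*(165 + L**2 + 38*L) (B(L) = (165 + L**2 + 38*L)*L = L*(165 + L**2 + 38*L))
q(K) = 1 + K (q(K) = K + 1 = 1 + K)
B(-23) - q(-112) = -23*(165 + (-23)**2 + 38*(-23)) - (1 - 112) = -23*(165 + 529 - 874) - 1*(-111) = -23*(-180) + 111 = 4140 + 111 = 4251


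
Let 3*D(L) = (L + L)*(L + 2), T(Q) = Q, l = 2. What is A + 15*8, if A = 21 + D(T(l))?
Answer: 439/3 ≈ 146.33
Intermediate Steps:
D(L) = 2*L*(2 + L)/3 (D(L) = ((L + L)*(L + 2))/3 = ((2*L)*(2 + L))/3 = (2*L*(2 + L))/3 = 2*L*(2 + L)/3)
A = 79/3 (A = 21 + (⅔)*2*(2 + 2) = 21 + (⅔)*2*4 = 21 + 16/3 = 79/3 ≈ 26.333)
A + 15*8 = 79/3 + 15*8 = 79/3 + 120 = 439/3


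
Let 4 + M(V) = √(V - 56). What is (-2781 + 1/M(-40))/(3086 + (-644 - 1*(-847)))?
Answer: -7079/8372 - I*√6/92092 ≈ -0.84556 - 2.6598e-5*I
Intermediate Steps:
M(V) = -4 + √(-56 + V) (M(V) = -4 + √(V - 56) = -4 + √(-56 + V))
(-2781 + 1/M(-40))/(3086 + (-644 - 1*(-847))) = (-2781 + 1/(-4 + √(-56 - 40)))/(3086 + (-644 - 1*(-847))) = (-2781 + 1/(-4 + √(-96)))/(3086 + (-644 + 847)) = (-2781 + 1/(-4 + 4*I*√6))/(3086 + 203) = (-2781 + 1/(-4 + 4*I*√6))/3289 = (-2781 + 1/(-4 + 4*I*√6))*(1/3289) = -2781/3289 + 1/(3289*(-4 + 4*I*√6))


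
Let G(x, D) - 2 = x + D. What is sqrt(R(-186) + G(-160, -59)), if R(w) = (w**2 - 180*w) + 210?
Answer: sqrt(68069) ≈ 260.90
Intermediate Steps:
R(w) = 210 + w**2 - 180*w
G(x, D) = 2 + D + x (G(x, D) = 2 + (x + D) = 2 + (D + x) = 2 + D + x)
sqrt(R(-186) + G(-160, -59)) = sqrt((210 + (-186)**2 - 180*(-186)) + (2 - 59 - 160)) = sqrt((210 + 34596 + 33480) - 217) = sqrt(68286 - 217) = sqrt(68069)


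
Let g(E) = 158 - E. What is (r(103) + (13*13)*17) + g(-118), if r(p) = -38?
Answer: 3111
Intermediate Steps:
(r(103) + (13*13)*17) + g(-118) = (-38 + (13*13)*17) + (158 - 1*(-118)) = (-38 + 169*17) + (158 + 118) = (-38 + 2873) + 276 = 2835 + 276 = 3111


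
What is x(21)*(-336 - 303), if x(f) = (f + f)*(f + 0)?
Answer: -563598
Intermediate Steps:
x(f) = 2*f² (x(f) = (2*f)*f = 2*f²)
x(21)*(-336 - 303) = (2*21²)*(-336 - 303) = (2*441)*(-639) = 882*(-639) = -563598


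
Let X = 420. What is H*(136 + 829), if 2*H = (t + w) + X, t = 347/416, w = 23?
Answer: 178172775/832 ≈ 2.1415e+5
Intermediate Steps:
t = 347/416 (t = 347*(1/416) = 347/416 ≈ 0.83414)
H = 184635/832 (H = ((347/416 + 23) + 420)/2 = (9915/416 + 420)/2 = (½)*(184635/416) = 184635/832 ≈ 221.92)
H*(136 + 829) = 184635*(136 + 829)/832 = (184635/832)*965 = 178172775/832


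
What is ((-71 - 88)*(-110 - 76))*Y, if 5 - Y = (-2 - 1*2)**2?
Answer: -325314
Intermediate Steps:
Y = -11 (Y = 5 - (-2 - 1*2)**2 = 5 - (-2 - 2)**2 = 5 - 1*(-4)**2 = 5 - 1*16 = 5 - 16 = -11)
((-71 - 88)*(-110 - 76))*Y = ((-71 - 88)*(-110 - 76))*(-11) = -159*(-186)*(-11) = 29574*(-11) = -325314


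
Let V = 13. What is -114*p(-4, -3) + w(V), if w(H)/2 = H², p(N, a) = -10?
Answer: 1478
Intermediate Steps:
w(H) = 2*H²
-114*p(-4, -3) + w(V) = -114*(-10) + 2*13² = 1140 + 2*169 = 1140 + 338 = 1478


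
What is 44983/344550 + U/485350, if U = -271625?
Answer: -717558947/1672273425 ≈ -0.42909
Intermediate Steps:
44983/344550 + U/485350 = 44983/344550 - 271625/485350 = 44983*(1/344550) - 271625*1/485350 = 44983/344550 - 10865/19414 = -717558947/1672273425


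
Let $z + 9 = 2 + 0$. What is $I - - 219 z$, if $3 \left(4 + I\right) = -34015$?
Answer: $- \frac{38626}{3} \approx -12875.0$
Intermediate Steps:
$I = - \frac{34027}{3}$ ($I = -4 + \frac{1}{3} \left(-34015\right) = -4 - \frac{34015}{3} = - \frac{34027}{3} \approx -11342.0$)
$z = -7$ ($z = -9 + \left(2 + 0\right) = -9 + 2 = -7$)
$I - - 219 z = - \frac{34027}{3} - \left(-219\right) \left(-7\right) = - \frac{34027}{3} - 1533 = - \frac{38626}{3}$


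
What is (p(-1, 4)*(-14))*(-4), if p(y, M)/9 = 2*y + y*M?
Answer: -3024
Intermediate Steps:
p(y, M) = 18*y + 9*M*y (p(y, M) = 9*(2*y + y*M) = 9*(2*y + M*y) = 18*y + 9*M*y)
(p(-1, 4)*(-14))*(-4) = ((9*(-1)*(2 + 4))*(-14))*(-4) = ((9*(-1)*6)*(-14))*(-4) = -54*(-14)*(-4) = 756*(-4) = -3024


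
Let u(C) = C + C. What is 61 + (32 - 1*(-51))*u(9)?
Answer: 1555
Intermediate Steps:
u(C) = 2*C
61 + (32 - 1*(-51))*u(9) = 61 + (32 - 1*(-51))*(2*9) = 61 + (32 + 51)*18 = 61 + 83*18 = 61 + 1494 = 1555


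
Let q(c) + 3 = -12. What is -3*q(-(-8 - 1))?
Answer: 45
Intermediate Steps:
q(c) = -15 (q(c) = -3 - 12 = -15)
-3*q(-(-8 - 1)) = -3*(-15) = 45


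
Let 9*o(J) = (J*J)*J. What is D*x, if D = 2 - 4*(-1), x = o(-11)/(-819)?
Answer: 2662/2457 ≈ 1.0834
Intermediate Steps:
o(J) = J³/9 (o(J) = ((J*J)*J)/9 = (J²*J)/9 = J³/9)
x = 1331/7371 (x = ((⅑)*(-11)³)/(-819) = ((⅑)*(-1331))*(-1/819) = -1331/9*(-1/819) = 1331/7371 ≈ 0.18057)
D = 6 (D = 2 + 4 = 6)
D*x = 6*(1331/7371) = 2662/2457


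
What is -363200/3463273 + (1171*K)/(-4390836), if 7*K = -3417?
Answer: 898119017137/35482215454532 ≈ 0.025312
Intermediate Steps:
K = -3417/7 (K = (⅐)*(-3417) = -3417/7 ≈ -488.14)
-363200/3463273 + (1171*K)/(-4390836) = -363200/3463273 + (1171*(-3417/7))/(-4390836) = -363200*1/3463273 - 4001307/7*(-1/4390836) = -363200/3463273 + 1333769/10245284 = 898119017137/35482215454532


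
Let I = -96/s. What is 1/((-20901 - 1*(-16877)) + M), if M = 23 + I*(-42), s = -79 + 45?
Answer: -17/70033 ≈ -0.00024274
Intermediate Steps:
s = -34
I = 48/17 (I = -96/(-34) = -96*(-1/34) = 48/17 ≈ 2.8235)
M = -1625/17 (M = 23 + (48/17)*(-42) = 23 - 2016/17 = -1625/17 ≈ -95.588)
1/((-20901 - 1*(-16877)) + M) = 1/((-20901 - 1*(-16877)) - 1625/17) = 1/((-20901 + 16877) - 1625/17) = 1/(-4024 - 1625/17) = 1/(-70033/17) = -17/70033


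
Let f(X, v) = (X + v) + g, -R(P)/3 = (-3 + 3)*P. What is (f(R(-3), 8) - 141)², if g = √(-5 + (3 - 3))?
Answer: (133 - I*√5)² ≈ 17684.0 - 594.79*I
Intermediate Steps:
R(P) = 0 (R(P) = -3*(-3 + 3)*P = -0*P = -3*0 = 0)
g = I*√5 (g = √(-5 + 0) = √(-5) = I*√5 ≈ 2.2361*I)
f(X, v) = X + v + I*√5 (f(X, v) = (X + v) + I*√5 = X + v + I*√5)
(f(R(-3), 8) - 141)² = ((0 + 8 + I*√5) - 141)² = ((8 + I*√5) - 141)² = (-133 + I*√5)²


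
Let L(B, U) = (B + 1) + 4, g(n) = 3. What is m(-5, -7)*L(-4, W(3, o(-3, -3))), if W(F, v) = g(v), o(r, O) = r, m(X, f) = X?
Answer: -5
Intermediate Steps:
W(F, v) = 3
L(B, U) = 5 + B (L(B, U) = (1 + B) + 4 = 5 + B)
m(-5, -7)*L(-4, W(3, o(-3, -3))) = -5*(5 - 4) = -5*1 = -5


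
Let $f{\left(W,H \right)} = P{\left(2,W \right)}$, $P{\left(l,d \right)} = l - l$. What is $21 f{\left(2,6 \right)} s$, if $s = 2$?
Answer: $0$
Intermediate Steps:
$P{\left(l,d \right)} = 0$
$f{\left(W,H \right)} = 0$
$21 f{\left(2,6 \right)} s = 21 \cdot 0 \cdot 2 = 0 \cdot 2 = 0$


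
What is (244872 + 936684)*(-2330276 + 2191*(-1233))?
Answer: -5945328668124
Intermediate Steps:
(244872 + 936684)*(-2330276 + 2191*(-1233)) = 1181556*(-2330276 - 2701503) = 1181556*(-5031779) = -5945328668124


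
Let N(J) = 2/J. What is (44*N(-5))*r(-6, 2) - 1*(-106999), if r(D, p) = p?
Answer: 534819/5 ≈ 1.0696e+5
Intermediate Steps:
(44*N(-5))*r(-6, 2) - 1*(-106999) = (44*(2/(-5)))*2 - 1*(-106999) = (44*(2*(-⅕)))*2 + 106999 = (44*(-⅖))*2 + 106999 = -88/5*2 + 106999 = -176/5 + 106999 = 534819/5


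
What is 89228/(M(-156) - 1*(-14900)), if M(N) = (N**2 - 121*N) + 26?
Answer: 44614/29069 ≈ 1.5348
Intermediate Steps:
M(N) = 26 + N**2 - 121*N
89228/(M(-156) - 1*(-14900)) = 89228/((26 + (-156)**2 - 121*(-156)) - 1*(-14900)) = 89228/((26 + 24336 + 18876) + 14900) = 89228/(43238 + 14900) = 89228/58138 = 89228*(1/58138) = 44614/29069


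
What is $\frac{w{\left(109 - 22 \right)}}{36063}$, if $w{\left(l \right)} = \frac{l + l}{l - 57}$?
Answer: $\frac{29}{180315} \approx 0.00016083$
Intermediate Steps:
$w{\left(l \right)} = \frac{2 l}{-57 + l}$
$\frac{w{\left(109 - 22 \right)}}{36063} = \frac{2 \left(109 - 22\right) \frac{1}{-57 + \left(109 - 22\right)}}{36063} = 2 \cdot 87 \frac{1}{-57 + 87} \cdot \frac{1}{36063} = 2 \cdot 87 \cdot \frac{1}{30} \cdot \frac{1}{36063} = \frac{29}{5} \cdot \frac{1}{36063} = \frac{29}{180315}$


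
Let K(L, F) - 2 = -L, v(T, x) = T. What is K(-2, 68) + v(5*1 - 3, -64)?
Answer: 6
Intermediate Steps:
K(L, F) = 2 - L
K(-2, 68) + v(5*1 - 3, -64) = (2 - 1*(-2)) + (5*1 - 3) = (2 + 2) + (5 - 3) = 4 + 2 = 6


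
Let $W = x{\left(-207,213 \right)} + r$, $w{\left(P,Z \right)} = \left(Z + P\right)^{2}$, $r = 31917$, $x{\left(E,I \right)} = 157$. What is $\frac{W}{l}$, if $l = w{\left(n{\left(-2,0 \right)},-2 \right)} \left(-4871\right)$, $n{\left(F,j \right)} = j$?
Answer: $- \frac{16037}{9742} \approx -1.6462$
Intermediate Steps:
$w{\left(P,Z \right)} = \left(P + Z\right)^{2}$
$W = 32074$ ($W = 157 + 31917 = 32074$)
$l = -19484$ ($l = \left(0 - 2\right)^{2} \left(-4871\right) = \left(-2\right)^{2} \left(-4871\right) = 4 \left(-4871\right) = -19484$)
$\frac{W}{l} = \frac{32074}{-19484} = 32074 \left(- \frac{1}{19484}\right) = - \frac{16037}{9742}$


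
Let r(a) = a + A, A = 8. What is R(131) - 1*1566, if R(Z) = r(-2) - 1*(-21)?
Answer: -1539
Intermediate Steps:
r(a) = 8 + a (r(a) = a + 8 = 8 + a)
R(Z) = 27 (R(Z) = (8 - 2) - 1*(-21) = 6 + 21 = 27)
R(131) - 1*1566 = 27 - 1*1566 = 27 - 1566 = -1539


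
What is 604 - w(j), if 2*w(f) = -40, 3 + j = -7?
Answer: 624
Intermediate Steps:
j = -10 (j = -3 - 7 = -10)
w(f) = -20 (w(f) = (½)*(-40) = -20)
604 - w(j) = 604 - 1*(-20) = 604 + 20 = 624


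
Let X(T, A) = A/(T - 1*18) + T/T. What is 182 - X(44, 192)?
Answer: 2257/13 ≈ 173.62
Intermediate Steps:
X(T, A) = 1 + A/(-18 + T) (X(T, A) = A/(T - 18) + 1 = A/(-18 + T) + 1 = 1 + A/(-18 + T))
182 - X(44, 192) = 182 - (-18 + 192 + 44)/(-18 + 44) = 182 - 218/26 = 182 - 1*109/13 = 182 - 109/13 = 2257/13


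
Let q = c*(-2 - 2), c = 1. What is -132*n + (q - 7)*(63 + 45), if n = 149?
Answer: -20856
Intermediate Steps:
q = -4 (q = 1*(-2 - 2) = 1*(-4) = -4)
-132*n + (q - 7)*(63 + 45) = -132*149 + (-4 - 7)*(63 + 45) = -19668 - 11*108 = -19668 - 1188 = -20856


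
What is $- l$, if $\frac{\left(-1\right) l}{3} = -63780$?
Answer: $-191340$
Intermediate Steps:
$l = 191340$ ($l = \left(-3\right) \left(-63780\right) = 191340$)
$- l = \left(-1\right) 191340 = -191340$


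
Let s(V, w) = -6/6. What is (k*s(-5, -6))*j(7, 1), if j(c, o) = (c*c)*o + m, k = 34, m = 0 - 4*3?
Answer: -1258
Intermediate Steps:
m = -12 (m = 0 - 12 = -12)
s(V, w) = -1 (s(V, w) = -6*⅙ = -1)
j(c, o) = -12 + o*c² (j(c, o) = (c*c)*o - 12 = c²*o - 12 = o*c² - 12 = -12 + o*c²)
(k*s(-5, -6))*j(7, 1) = (34*(-1))*(-12 + 1*7²) = -34*(-12 + 1*49) = -34*(-12 + 49) = -34*37 = -1258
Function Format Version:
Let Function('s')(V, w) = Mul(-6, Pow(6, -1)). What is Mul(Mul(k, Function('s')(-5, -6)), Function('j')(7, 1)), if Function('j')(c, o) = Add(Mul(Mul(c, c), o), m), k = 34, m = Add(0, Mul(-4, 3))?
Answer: -1258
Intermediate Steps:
m = -12 (m = Add(0, -12) = -12)
Function('s')(V, w) = -1 (Function('s')(V, w) = Mul(-6, Rational(1, 6)) = -1)
Function('j')(c, o) = Add(-12, Mul(o, Pow(c, 2))) (Function('j')(c, o) = Add(Mul(Mul(c, c), o), -12) = Add(Mul(Pow(c, 2), o), -12) = Add(Mul(o, Pow(c, 2)), -12) = Add(-12, Mul(o, Pow(c, 2))))
Mul(Mul(k, Function('s')(-5, -6)), Function('j')(7, 1)) = Mul(Mul(34, -1), Add(-12, Mul(1, Pow(7, 2)))) = Mul(-34, Add(-12, Mul(1, 49))) = Mul(-34, Add(-12, 49)) = Mul(-34, 37) = -1258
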